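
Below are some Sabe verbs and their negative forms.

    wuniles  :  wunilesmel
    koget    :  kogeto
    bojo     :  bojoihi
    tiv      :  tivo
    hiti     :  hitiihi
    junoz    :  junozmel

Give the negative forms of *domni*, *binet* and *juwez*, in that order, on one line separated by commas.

Looking at the final sound of each stem: -mel when the stem ends in a sibilant (*wuniles*, *junoz*); -o when the stem ends in a non-sibilant consonant (*koget*, *tiv*); -ihi when the stem ends in a vowel (*bojo*, *hiti*).
Since the final sound of *domni* is /i/ (a vowel), it takes -ihi, giving *domniihi*.
*binet*: final sound = /t/, a non-sibilant consonant → -o → *bineto*.
*juwez*: final sound = /z/, a sibilant → -mel → *juwezmel*.

domniihi, bineto, juwezmel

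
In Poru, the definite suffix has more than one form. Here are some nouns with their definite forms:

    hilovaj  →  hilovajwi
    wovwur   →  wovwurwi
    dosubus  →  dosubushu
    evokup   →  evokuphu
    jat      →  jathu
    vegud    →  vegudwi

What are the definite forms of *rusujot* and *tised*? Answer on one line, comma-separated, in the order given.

Looking at the final consonant of each stem: -hu when the stem ends in a voiceless consonant (*dosubus*, *evokup*, *jat*); -wi when the stem ends in a voiced consonant (*hilovaj*, *wovwur*, *vegud*).
*rusujot* — final consonant /t/ (voiceless) → -hu → *rusujothu*.
Since the final consonant of *tised* is /d/ (voiced), it takes -wi, giving *tisedwi*.

rusujothu, tisedwi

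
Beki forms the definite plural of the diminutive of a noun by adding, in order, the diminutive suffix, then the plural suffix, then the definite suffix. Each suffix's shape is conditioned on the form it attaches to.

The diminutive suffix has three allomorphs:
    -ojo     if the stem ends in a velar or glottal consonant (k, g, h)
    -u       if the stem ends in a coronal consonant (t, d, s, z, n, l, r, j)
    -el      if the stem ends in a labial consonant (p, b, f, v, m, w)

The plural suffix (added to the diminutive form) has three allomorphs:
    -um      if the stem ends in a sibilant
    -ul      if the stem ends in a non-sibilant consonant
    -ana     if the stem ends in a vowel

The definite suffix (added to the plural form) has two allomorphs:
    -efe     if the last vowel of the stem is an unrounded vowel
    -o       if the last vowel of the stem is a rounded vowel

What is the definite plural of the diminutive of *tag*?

tagojoanaefe

*tag*: final consonant = /g/, velar/glottal → -ojo → *tagojo*.
The diminutive form *tagojo* — final sound /o/ (a vowel) → -ana → *tagojoana*.
Since the last vowel of the plural form *tagojoana* is /a/ (an unrounded vowel), it takes -efe, giving *tagojoanaefe*.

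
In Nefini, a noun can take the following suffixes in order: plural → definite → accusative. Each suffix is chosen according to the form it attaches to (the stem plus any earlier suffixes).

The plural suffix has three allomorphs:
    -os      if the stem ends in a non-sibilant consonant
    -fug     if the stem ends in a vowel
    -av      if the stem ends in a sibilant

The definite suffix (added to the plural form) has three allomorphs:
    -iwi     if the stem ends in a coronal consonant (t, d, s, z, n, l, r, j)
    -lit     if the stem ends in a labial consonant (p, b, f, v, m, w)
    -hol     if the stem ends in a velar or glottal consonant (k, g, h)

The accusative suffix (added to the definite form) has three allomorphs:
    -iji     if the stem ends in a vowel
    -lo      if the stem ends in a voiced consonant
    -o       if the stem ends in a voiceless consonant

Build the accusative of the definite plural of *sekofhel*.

*sekofhel* — final sound /l/ (a non-sibilant consonant) → -os → *sekofhelos*.
The final consonant of the plural form *sekofhelos* is /s/, which is coronal, so the definite suffix is -iwi, giving *sekofhelosiwi*.
The definite form *sekofhelosiwi*: final sound = /i/, a vowel → -iji → *sekofhelosiwiiji*.

sekofhelosiwiiji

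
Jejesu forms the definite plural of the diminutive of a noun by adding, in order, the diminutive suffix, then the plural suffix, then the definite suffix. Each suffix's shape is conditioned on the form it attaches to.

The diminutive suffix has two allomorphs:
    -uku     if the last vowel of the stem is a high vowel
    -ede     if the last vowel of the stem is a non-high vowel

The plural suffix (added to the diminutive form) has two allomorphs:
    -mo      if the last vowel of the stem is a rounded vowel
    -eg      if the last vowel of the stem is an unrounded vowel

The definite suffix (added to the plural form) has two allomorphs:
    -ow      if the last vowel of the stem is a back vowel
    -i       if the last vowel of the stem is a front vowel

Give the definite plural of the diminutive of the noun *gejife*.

gejifeedeegi

*gejife*: last vowel = /e/, a non-high vowel → -ede → *gejifeede*.
The diminutive form *gejifeede* — last vowel /e/ (an unrounded vowel) → -eg → *gejifeedeeg*.
The plural form *gejifeedeeg* — last vowel /e/ (a front vowel) → -i → *gejifeedeegi*.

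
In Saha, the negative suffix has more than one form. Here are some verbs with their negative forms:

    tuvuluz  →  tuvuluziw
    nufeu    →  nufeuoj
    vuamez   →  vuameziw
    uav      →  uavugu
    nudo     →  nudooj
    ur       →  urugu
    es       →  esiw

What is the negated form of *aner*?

anerugu

The alternation tracks the final sound of the stem — -iw when the stem ends in a sibilant (*tuvuluz*, *vuamez*, *es*); -ugu when the stem ends in a non-sibilant consonant (*uav*, *ur*); -oj when the stem ends in a vowel (*nufeu*, *nudo*).
The final sound of *aner* is /r/, which is a non-sibilant consonant, so the suffix is -ugu, giving *anerugu*.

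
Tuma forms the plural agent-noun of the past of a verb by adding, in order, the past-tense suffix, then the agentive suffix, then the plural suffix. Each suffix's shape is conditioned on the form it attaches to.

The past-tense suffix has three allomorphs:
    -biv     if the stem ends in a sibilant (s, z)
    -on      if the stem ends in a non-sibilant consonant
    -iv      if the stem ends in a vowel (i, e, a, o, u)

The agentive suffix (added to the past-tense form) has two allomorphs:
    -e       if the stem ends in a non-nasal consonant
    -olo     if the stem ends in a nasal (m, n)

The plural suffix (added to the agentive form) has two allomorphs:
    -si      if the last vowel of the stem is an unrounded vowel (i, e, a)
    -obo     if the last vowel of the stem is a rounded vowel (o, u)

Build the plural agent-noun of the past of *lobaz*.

lobazbivesi

*lobaz*: final sound = /z/, a sibilant → -biv → *lobazbiv*.
The past-tense form *lobazbiv* — final consonant /v/ (non-nasal) → -e → *lobazbive*.
The last vowel of the agentive form *lobazbive* is /e/, which is an unrounded vowel, so the plural suffix is -si, giving *lobazbivesi*.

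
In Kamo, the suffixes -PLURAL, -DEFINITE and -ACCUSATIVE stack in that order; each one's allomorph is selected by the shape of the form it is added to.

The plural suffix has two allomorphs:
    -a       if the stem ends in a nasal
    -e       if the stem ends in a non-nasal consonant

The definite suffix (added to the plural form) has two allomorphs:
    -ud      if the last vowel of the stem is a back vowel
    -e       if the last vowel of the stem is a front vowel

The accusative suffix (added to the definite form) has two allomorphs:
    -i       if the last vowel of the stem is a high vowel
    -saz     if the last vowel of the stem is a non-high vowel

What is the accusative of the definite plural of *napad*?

Since the final consonant of *napad* is /d/ (non-nasal), it takes -e, giving *napade*.
The plural form *napade*: last vowel = /e/, a front vowel → -e → *napadee*.
The definite form *napadee* — last vowel /e/ (a non-high vowel) → -saz → *napadeesaz*.

napadeesaz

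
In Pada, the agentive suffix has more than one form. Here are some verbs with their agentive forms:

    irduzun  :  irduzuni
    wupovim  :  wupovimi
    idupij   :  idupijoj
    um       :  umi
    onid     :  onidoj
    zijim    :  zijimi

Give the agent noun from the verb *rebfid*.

The alternation tracks the final consonant of the stem — -i when the stem ends in a nasal (*irduzun*, *wupovim*, *um*, *zijim*); -oj when the stem ends in a non-nasal consonant (*idupij*, *onid*).
*rebfid*: final consonant = /d/, non-nasal → -oj → *rebfidoj*.

rebfidoj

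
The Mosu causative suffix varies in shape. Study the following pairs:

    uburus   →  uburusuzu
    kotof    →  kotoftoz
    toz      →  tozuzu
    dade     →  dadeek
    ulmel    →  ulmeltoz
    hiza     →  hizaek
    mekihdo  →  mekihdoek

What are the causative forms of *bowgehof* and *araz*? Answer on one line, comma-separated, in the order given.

bowgehoftoz, arazuzu

The suffix is conditioned by the final sound: -uzu when the stem ends in a sibilant (*uburus*, *toz*); -toz when the stem ends in a non-sibilant consonant (*kotof*, *ulmel*); -ek when the stem ends in a vowel (*dade*, *hiza*, *mekihdo*).
*bowgehof*: final sound = /f/, a non-sibilant consonant → -toz → *bowgehoftoz*.
*araz* — final sound /z/ (a sibilant) → -uzu → *arazuzu*.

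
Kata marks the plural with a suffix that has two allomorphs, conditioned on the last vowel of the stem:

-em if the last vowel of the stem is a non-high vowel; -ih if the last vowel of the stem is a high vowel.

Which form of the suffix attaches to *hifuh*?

*hifuh*: last vowel = /u/, a high vowel → -ih.

-ih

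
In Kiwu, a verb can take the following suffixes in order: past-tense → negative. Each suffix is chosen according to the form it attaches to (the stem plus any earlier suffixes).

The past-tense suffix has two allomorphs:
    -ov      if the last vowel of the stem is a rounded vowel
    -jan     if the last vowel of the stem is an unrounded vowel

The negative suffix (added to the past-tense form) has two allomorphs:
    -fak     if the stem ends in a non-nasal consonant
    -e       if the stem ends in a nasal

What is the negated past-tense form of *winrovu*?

winrovuovfak

*winrovu* — last vowel /u/ (a rounded vowel) → -ov → *winrovuov*.
Since the final consonant of the past-tense form *winrovuov* is /v/ (non-nasal), it takes -fak, giving *winrovuovfak*.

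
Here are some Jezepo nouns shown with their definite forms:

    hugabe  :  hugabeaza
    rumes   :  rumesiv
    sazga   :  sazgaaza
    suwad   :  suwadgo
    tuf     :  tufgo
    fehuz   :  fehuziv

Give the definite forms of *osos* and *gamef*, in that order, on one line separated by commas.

Looking at the final sound of each stem: -iv when the stem ends in a sibilant (*rumes*, *fehuz*); -go when the stem ends in a non-sibilant consonant (*suwad*, *tuf*); -aza when the stem ends in a vowel (*hugabe*, *sazga*).
*osos*: final sound = /s/, a sibilant → -iv → *ososiv*.
*gamef* — final sound /f/ (a non-sibilant consonant) → -go → *gamefgo*.

ososiv, gamefgo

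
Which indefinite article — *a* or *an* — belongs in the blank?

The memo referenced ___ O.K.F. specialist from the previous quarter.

an

The indefinite article is chosen by the initial *sound* of the following word, not its spelling.
The initialism *O.K.F.* is read letter by letter; the first letter, O, is pronounced /oʊ/, which begins with a vowel sound.
So the article is *an*: The memo referenced an O.K.F. specialist from the previous quarter.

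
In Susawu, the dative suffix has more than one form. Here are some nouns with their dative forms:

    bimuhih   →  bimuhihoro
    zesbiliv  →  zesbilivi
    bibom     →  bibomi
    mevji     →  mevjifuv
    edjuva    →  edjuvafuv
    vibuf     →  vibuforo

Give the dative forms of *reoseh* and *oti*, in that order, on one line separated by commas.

The alternation tracks the final sound of the stem — -oro when the stem ends in a voiceless consonant (*bimuhih*, *vibuf*); -i when the stem ends in a voiced consonant (*zesbiliv*, *bibom*); -fuv when the stem ends in a vowel (*mevji*, *edjuva*).
*reoseh*: final sound = /h/, a voiceless consonant → -oro → *reosehoro*.
*oti* — final sound /i/ (a vowel) → -fuv → *otifuv*.

reosehoro, otifuv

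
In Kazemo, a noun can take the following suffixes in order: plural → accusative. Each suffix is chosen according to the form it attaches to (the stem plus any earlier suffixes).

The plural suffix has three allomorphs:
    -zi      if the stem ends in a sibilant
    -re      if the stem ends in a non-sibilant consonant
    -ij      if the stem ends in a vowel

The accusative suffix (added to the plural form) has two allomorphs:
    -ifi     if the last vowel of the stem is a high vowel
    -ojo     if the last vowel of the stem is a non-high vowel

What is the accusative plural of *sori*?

soriijifi

*sori*: final sound = /i/, a vowel → -ij → *soriij*.
The plural form *soriij*: last vowel = /i/, a high vowel → -ifi → *soriijifi*.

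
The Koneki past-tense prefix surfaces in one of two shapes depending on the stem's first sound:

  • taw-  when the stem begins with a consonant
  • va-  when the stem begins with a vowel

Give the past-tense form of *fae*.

tawfae

*fae* — first sound /f/ (a consonant) → taw- → *tawfae*.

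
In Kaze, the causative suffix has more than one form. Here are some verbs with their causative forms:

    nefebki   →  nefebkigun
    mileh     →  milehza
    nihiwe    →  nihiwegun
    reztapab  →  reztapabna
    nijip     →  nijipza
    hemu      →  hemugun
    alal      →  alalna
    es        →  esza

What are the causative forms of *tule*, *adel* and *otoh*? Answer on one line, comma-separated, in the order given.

The alternation tracks the final sound of the stem — -za when the stem ends in a voiceless consonant (*mileh*, *nijip*, *es*); -na when the stem ends in a voiced consonant (*reztapab*, *alal*); -gun when the stem ends in a vowel (*nefebki*, *nihiwe*, *hemu*).
The final sound of *tule* is /e/, which is a vowel, so the suffix is -gun, giving *tulegun*.
The final sound of *adel* is /l/, which is a voiced consonant, so the suffix is -na, giving *adelna*.
*otoh* — final sound /h/ (a voiceless consonant) → -za → *otohza*.

tulegun, adelna, otohza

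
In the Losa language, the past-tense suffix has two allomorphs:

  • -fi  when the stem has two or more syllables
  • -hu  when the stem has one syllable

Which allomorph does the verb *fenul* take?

*fenul* (2 syllables) → -fi.

-fi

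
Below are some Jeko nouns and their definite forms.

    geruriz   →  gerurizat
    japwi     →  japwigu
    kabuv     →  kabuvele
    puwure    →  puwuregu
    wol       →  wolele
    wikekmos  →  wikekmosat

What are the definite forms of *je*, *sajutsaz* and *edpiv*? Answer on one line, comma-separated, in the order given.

jegu, sajutsazat, edpivele

The alternation tracks the final sound of the stem — -at when the stem ends in a sibilant (*geruriz*, *wikekmos*); -ele when the stem ends in a non-sibilant consonant (*kabuv*, *wol*); -gu when the stem ends in a vowel (*japwi*, *puwure*).
*je*: final sound = /e/, a vowel → -gu → *jegu*.
Since the final sound of *sajutsaz* is /z/ (a sibilant), it takes -at, giving *sajutsazat*.
The final sound of *edpiv* is /v/, which is a non-sibilant consonant, so the suffix is -ele, giving *edpivele*.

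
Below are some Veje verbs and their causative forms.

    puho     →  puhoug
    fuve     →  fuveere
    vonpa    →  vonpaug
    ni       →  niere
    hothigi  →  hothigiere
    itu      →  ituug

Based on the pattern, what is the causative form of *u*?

Looking at the last vowel of each stem: -ere when the last vowel of the stem is a front vowel (*fuve*, *ni*, *hothigi*); -ug when the last vowel of the stem is a back vowel (*puho*, *vonpa*, *itu*).
*u* — last vowel /u/ (a back vowel) → -ug → *uug*.

uug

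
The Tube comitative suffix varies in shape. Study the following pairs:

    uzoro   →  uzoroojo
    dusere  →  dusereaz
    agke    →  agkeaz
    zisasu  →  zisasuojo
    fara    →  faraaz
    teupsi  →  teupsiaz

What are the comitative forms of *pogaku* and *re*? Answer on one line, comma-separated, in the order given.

Looking at the last vowel of each stem: -ojo when the last vowel of the stem is a rounded vowel (*uzoro*, *zisasu*); -az when the last vowel of the stem is an unrounded vowel (*dusere*, *agke*, *fara*, *teupsi*).
*pogaku*: last vowel = /u/, a rounded vowel → -ojo → *pogakuojo*.
The last vowel of *re* is /e/, which is an unrounded vowel, so the suffix is -az, giving *reaz*.

pogakuojo, reaz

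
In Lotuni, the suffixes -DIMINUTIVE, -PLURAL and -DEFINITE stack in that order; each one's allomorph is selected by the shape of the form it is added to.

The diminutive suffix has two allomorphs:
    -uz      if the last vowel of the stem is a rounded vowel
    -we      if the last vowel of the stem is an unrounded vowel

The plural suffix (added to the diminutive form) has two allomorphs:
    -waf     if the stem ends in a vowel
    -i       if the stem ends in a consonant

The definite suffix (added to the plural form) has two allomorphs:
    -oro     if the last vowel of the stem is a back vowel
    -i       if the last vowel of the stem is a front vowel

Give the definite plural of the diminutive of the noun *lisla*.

*lisla* — last vowel /a/ (an unrounded vowel) → -we → *lislawe*.
The diminutive form *lislawe*: final sound = /e/, a vowel → -waf → *lislawewaf*.
The plural form *lislawewaf* — last vowel /a/ (a back vowel) → -oro → *lislawewaforo*.

lislawewaforo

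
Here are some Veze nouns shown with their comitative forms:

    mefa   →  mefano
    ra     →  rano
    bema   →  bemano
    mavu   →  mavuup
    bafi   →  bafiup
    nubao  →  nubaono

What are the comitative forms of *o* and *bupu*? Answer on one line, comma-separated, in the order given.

The alternation tracks the last vowel of the stem — -up when the last vowel of the stem is a high vowel (*mavu*, *bafi*); -no when the last vowel of the stem is a non-high vowel (*mefa*, *ra*, *bema*, *nubao*).
Since the last vowel of *o* is /o/ (a non-high vowel), it takes -no, giving *ono*.
Since the last vowel of *bupu* is /u/ (a high vowel), it takes -up, giving *bupuup*.

ono, bupuup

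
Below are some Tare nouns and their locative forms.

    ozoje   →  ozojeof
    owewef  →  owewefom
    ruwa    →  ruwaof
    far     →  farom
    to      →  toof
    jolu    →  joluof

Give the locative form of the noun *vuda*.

vudaof

The pattern is consonant vs. vowel: -om when the stem ends in a consonant (*owewef*, *far*); -of when the stem ends in a vowel (*ozoje*, *ruwa*, *to*, *jolu*).
*vuda* — final sound /a/ (a vowel) → -of → *vudaof*.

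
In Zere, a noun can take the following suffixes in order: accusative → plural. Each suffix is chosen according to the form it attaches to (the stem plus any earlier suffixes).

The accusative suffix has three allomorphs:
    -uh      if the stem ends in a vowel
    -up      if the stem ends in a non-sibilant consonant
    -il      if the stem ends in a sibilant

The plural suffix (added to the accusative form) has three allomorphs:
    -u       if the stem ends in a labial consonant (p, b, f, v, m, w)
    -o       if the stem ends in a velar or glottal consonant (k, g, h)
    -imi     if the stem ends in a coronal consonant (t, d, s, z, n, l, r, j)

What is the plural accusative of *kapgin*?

*kapgin*: final sound = /n/, a non-sibilant consonant → -up → *kapginup*.
The final consonant of the accusative form *kapginup* is /p/, which is labial, so the plural suffix is -u, giving *kapginupu*.

kapginupu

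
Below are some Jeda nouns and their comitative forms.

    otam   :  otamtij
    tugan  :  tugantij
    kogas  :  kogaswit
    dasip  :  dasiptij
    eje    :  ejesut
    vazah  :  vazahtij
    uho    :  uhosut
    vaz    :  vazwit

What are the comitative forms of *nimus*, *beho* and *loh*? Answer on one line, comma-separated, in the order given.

nimuswit, behosut, lohtij

Looking at the final sound of each stem: -wit when the stem ends in a sibilant (*kogas*, *vaz*); -tij when the stem ends in a non-sibilant consonant (*otam*, *tugan*, *dasip*, *vazah*); -sut when the stem ends in a vowel (*eje*, *uho*).
The final sound of *nimus* is /s/, which is a sibilant, so the suffix is -wit, giving *nimuswit*.
*beho*: final sound = /o/, a vowel → -sut → *behosut*.
The final sound of *loh* is /h/, which is a non-sibilant consonant, so the suffix is -tij, giving *lohtij*.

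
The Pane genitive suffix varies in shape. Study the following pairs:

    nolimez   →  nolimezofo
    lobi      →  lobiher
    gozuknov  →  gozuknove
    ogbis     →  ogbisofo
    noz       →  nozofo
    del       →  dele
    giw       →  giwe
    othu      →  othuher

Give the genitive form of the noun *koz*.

kozofo

The suffix is conditioned by the final sound: -ofo when the stem ends in a sibilant (*nolimez*, *ogbis*, *noz*); -e when the stem ends in a non-sibilant consonant (*gozuknov*, *del*, *giw*); -her when the stem ends in a vowel (*lobi*, *othu*).
*koz*: final sound = /z/, a sibilant → -ofo → *kozofo*.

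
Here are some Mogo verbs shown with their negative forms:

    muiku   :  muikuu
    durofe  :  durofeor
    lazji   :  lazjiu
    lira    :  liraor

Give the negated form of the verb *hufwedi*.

Looking at the last vowel of each stem: -u when the last vowel of the stem is a high vowel (*muiku*, *lazji*); -or when the last vowel of the stem is a non-high vowel (*durofe*, *lira*).
*hufwedi*: last vowel = /i/, a high vowel → -u → *hufwediu*.

hufwediu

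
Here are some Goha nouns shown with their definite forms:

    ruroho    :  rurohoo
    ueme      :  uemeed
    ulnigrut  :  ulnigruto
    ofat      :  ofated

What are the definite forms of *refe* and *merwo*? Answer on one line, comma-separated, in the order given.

refeed, merwoo

The pattern is rounding harmony: -o when the last vowel of the stem is a rounded vowel (*ruroho*, *ulnigrut*); -ed when the last vowel of the stem is an unrounded vowel (*ueme*, *ofat*).
*refe* — last vowel /e/ (an unrounded vowel) → -ed → *refeed*.
*merwo* — last vowel /o/ (a rounded vowel) → -o → *merwoo*.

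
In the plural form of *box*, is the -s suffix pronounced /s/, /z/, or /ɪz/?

The stem *box* ends in a sibilant (/s, z, ʃ, ʒ, tʃ, dʒ/).
The plural suffix surfaces as /ɪz/ after sibilants, /s/ after other voiceless consonants, and /z/ after other voiced sounds.
So the plural -s on *box* is pronounced /ɪz/.

/ɪz/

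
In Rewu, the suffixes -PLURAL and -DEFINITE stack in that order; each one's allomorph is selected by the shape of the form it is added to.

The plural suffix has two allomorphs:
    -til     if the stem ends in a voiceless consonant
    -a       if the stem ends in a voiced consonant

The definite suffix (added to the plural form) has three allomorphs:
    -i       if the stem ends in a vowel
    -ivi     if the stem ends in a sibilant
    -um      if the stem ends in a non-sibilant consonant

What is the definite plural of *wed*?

*wed*: final consonant = /d/, voiced → -a → *weda*.
The final sound of the plural form *weda* is /a/, which is a vowel, so the definite suffix is -i, giving *wedai*.

wedai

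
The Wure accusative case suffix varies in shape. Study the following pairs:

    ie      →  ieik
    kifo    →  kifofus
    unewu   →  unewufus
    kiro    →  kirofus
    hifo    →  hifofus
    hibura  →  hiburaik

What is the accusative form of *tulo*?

tulofus

The pattern is rounding harmony: -fus when the last vowel of the stem is a rounded vowel (*kifo*, *unewu*, *kiro*, *hifo*); -ik when the last vowel of the stem is an unrounded vowel (*ie*, *hibura*).
*tulo*: last vowel = /o/, a rounded vowel → -fus → *tulofus*.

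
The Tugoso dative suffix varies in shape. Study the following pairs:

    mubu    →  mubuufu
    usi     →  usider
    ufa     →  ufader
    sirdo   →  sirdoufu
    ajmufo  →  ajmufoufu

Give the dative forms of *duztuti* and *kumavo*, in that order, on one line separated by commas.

duztutider, kumavoufu

Looking at the last vowel of each stem: -ufu when the last vowel of the stem is a rounded vowel (*mubu*, *sirdo*, *ajmufo*); -der when the last vowel of the stem is an unrounded vowel (*usi*, *ufa*).
Since the last vowel of *duztuti* is /i/ (an unrounded vowel), it takes -der, giving *duztutider*.
Since the last vowel of *kumavo* is /o/ (a rounded vowel), it takes -ufu, giving *kumavoufu*.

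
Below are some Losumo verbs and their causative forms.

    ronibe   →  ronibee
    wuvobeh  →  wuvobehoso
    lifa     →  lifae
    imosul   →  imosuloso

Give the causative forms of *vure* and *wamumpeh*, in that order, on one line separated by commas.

Looking at the final sound of each stem: -oso when the stem ends in a consonant (*wuvobeh*, *imosul*); -e when the stem ends in a vowel (*ronibe*, *lifa*).
*vure* — final sound /e/ (a vowel) → -e → *vuree*.
*wamumpeh* — final sound /h/ (a consonant) → -oso → *wamumpehoso*.

vuree, wamumpehoso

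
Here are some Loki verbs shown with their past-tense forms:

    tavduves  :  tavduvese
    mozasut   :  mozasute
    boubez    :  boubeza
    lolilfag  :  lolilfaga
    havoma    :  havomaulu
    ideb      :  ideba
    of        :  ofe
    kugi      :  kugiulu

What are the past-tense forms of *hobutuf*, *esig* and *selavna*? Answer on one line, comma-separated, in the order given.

hobutufe, esiga, selavnaulu

The pattern is voicing of the final sound: -e when the stem ends in a voiceless consonant (*tavduves*, *mozasut*, *of*); -a when the stem ends in a voiced consonant (*boubez*, *lolilfag*, *ideb*); -ulu when the stem ends in a vowel (*havoma*, *kugi*).
Since the final sound of *hobutuf* is /f/ (a voiceless consonant), it takes -e, giving *hobutufe*.
Since the final sound of *esig* is /g/ (a voiced consonant), it takes -a, giving *esiga*.
*selavna* — final sound /a/ (a vowel) → -ulu → *selavnaulu*.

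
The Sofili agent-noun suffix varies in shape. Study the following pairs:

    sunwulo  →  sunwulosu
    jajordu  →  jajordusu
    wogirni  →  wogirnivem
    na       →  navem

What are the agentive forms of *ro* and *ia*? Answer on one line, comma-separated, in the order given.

The alternation tracks the last vowel of the stem — -su when the last vowel of the stem is a rounded vowel (*sunwulo*, *jajordu*); -vem when the last vowel of the stem is an unrounded vowel (*wogirni*, *na*).
The last vowel of *ro* is /o/, which is a rounded vowel, so the suffix is -su, giving *rosu*.
Since the last vowel of *ia* is /a/ (an unrounded vowel), it takes -vem, giving *iavem*.

rosu, iavem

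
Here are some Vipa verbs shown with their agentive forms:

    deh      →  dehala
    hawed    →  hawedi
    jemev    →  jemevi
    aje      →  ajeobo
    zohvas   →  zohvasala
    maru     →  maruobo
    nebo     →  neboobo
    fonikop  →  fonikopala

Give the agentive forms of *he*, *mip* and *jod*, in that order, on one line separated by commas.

The alternation tracks the final sound of the stem — -ala when the stem ends in a voiceless consonant (*deh*, *zohvas*, *fonikop*); -i when the stem ends in a voiced consonant (*hawed*, *jemev*); -obo when the stem ends in a vowel (*aje*, *maru*, *nebo*).
Since the final sound of *he* is /e/ (a vowel), it takes -obo, giving *heobo*.
*mip*: final sound = /p/, a voiceless consonant → -ala → *mipala*.
*jod*: final sound = /d/, a voiced consonant → -i → *jodi*.

heobo, mipala, jodi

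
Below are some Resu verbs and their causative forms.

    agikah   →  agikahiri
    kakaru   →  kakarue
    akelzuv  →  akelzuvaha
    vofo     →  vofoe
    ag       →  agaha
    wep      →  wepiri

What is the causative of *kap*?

The pattern is voicing of the final sound: -iri when the stem ends in a voiceless consonant (*agikah*, *wep*); -aha when the stem ends in a voiced consonant (*akelzuv*, *ag*); -e when the stem ends in a vowel (*kakaru*, *vofo*).
Since the final sound of *kap* is /p/ (a voiceless consonant), it takes -iri, giving *kapiri*.

kapiri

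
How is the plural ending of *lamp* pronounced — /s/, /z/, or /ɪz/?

The stem *lamp* ends in a voiceless non-sibilant consonant.
The plural suffix surfaces as /ɪz/ after sibilants, /s/ after other voiceless consonants, and /z/ after other voiced sounds.
So the plural -s on *lamp* is pronounced /s/.

/s/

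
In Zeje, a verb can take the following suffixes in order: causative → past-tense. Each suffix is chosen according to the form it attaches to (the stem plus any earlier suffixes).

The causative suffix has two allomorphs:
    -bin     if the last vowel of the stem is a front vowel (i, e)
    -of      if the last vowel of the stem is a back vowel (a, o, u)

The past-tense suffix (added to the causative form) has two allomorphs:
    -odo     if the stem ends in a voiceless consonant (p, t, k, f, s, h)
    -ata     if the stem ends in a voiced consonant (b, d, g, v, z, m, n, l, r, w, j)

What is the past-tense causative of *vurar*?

The last vowel of *vurar* is /a/, which is a back vowel, so the causative suffix is -of, giving *vurarof*.
The causative form *vurarof* — final consonant /f/ (voiceless) → -odo → *vurarofodo*.

vurarofodo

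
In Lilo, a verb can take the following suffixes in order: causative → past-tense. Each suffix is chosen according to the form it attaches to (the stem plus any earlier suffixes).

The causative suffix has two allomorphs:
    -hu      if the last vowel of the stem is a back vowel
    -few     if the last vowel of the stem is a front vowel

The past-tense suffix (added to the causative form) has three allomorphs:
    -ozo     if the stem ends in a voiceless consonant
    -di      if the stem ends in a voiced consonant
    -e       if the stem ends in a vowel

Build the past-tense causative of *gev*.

*gev* — last vowel /e/ (a front vowel) → -few → *gevfew*.
The causative form *gevfew*: final sound = /w/, a voiced consonant → -di → *gevfewdi*.

gevfewdi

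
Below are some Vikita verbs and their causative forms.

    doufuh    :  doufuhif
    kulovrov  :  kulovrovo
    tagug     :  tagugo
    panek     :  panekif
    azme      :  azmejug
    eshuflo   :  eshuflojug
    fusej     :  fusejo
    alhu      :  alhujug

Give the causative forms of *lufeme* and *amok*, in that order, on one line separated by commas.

lufemejug, amokif

Looking at the final sound of each stem: -if when the stem ends in a voiceless consonant (*doufuh*, *panek*); -o when the stem ends in a voiced consonant (*kulovrov*, *tagug*, *fusej*); -jug when the stem ends in a vowel (*azme*, *eshuflo*, *alhu*).
*lufeme* — final sound /e/ (a vowel) → -jug → *lufemejug*.
The final sound of *amok* is /k/, which is a voiceless consonant, so the suffix is -if, giving *amokif*.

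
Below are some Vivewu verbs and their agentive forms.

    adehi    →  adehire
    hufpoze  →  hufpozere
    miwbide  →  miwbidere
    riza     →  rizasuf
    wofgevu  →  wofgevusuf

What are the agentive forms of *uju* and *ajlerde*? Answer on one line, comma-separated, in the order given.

ujusuf, ajlerdere

The alternation tracks the last vowel of the stem — -re when the last vowel of the stem is a front vowel (*adehi*, *hufpoze*, *miwbide*); -suf when the last vowel of the stem is a back vowel (*riza*, *wofgevu*).
*uju* — last vowel /u/ (a back vowel) → -suf → *ujusuf*.
*ajlerde*: last vowel = /e/, a front vowel → -re → *ajlerdere*.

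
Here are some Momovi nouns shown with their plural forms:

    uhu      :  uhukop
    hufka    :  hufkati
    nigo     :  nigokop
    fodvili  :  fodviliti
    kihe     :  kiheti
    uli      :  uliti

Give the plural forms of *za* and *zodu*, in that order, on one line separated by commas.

zati, zodukop

The alternation tracks the last vowel of the stem — -kop when the last vowel of the stem is a rounded vowel (*uhu*, *nigo*); -ti when the last vowel of the stem is an unrounded vowel (*hufka*, *fodvili*, *kihe*, *uli*).
*za*: last vowel = /a/, an unrounded vowel → -ti → *zati*.
*zodu*: last vowel = /u/, a rounded vowel → -kop → *zodukop*.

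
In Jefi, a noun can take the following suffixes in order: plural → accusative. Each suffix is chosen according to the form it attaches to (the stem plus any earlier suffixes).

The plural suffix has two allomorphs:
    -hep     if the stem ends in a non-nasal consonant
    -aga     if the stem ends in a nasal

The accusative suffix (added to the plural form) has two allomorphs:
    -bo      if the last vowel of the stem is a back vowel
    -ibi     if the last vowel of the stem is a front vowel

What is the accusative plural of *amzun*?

amzunagabo

The final consonant of *amzun* is /n/, which is a nasal, so the plural suffix is -aga, giving *amzunaga*.
The plural form *amzunaga*: last vowel = /a/, a back vowel → -bo → *amzunagabo*.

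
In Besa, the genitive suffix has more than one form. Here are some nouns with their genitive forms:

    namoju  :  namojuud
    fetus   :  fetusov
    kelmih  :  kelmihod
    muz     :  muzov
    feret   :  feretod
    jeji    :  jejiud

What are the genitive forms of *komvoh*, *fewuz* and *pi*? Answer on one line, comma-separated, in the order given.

Looking at the final sound of each stem: -ov when the stem ends in a sibilant (*fetus*, *muz*); -od when the stem ends in a non-sibilant consonant (*kelmih*, *feret*); -ud when the stem ends in a vowel (*namoju*, *jeji*).
Since the final sound of *komvoh* is /h/ (a non-sibilant consonant), it takes -od, giving *komvohod*.
*fewuz* — final sound /z/ (a sibilant) → -ov → *fewuzov*.
*pi*: final sound = /i/, a vowel → -ud → *piud*.

komvohod, fewuzov, piud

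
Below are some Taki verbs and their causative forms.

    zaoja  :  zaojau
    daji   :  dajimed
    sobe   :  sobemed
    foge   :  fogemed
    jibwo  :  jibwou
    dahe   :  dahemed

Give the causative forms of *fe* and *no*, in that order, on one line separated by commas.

femed, nou

The alternation tracks the last vowel of the stem — -med when the last vowel of the stem is a front vowel (*daji*, *sobe*, *foge*, *dahe*); -u when the last vowel of the stem is a back vowel (*zaoja*, *jibwo*).
Since the last vowel of *fe* is /e/ (a front vowel), it takes -med, giving *femed*.
The last vowel of *no* is /o/, which is a back vowel, so the suffix is -u, giving *nou*.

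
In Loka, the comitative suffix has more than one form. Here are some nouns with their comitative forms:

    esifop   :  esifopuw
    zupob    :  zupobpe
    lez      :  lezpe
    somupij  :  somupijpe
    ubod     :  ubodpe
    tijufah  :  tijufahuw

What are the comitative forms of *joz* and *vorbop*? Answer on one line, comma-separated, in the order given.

jozpe, vorbopuw

The pattern is voicing of the final consonant: -uw when the stem ends in a voiceless consonant (*esifop*, *tijufah*); -pe when the stem ends in a voiced consonant (*zupob*, *lez*, *somupij*, *ubod*).
The final consonant of *joz* is /z/, which is voiced, so the suffix is -pe, giving *jozpe*.
*vorbop*: final consonant = /p/, voiceless → -uw → *vorbopuw*.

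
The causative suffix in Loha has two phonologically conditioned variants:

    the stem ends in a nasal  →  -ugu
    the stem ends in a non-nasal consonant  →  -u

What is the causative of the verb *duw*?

*duw*: final consonant = /w/, non-nasal → -u → *duwu*.

duwu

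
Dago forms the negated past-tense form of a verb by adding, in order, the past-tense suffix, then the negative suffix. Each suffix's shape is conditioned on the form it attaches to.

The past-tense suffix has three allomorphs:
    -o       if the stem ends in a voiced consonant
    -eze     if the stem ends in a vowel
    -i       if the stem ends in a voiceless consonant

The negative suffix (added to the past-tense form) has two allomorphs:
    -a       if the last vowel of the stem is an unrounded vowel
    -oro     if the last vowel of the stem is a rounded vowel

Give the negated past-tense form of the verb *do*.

Since the final sound of *do* is /o/ (a vowel), it takes -eze, giving *doeze*.
The past-tense form *doeze* — last vowel /e/ (an unrounded vowel) → -a → *doezea*.

doezea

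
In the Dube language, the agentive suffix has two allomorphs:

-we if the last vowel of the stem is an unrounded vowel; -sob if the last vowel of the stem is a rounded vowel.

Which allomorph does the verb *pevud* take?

*pevud* — last vowel /u/ (a rounded vowel) → -sob.

-sob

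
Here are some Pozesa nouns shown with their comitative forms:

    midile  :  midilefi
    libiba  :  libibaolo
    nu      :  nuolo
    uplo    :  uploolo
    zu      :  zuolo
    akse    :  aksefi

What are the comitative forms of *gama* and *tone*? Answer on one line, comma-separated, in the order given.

The suffix is conditioned by the last vowel: -fi when the last vowel of the stem is a front vowel (*midile*, *akse*); -olo when the last vowel of the stem is a back vowel (*libiba*, *nu*, *uplo*, *zu*).
*gama*: last vowel = /a/, a back vowel → -olo → *gamaolo*.
Since the last vowel of *tone* is /e/ (a front vowel), it takes -fi, giving *tonefi*.

gamaolo, tonefi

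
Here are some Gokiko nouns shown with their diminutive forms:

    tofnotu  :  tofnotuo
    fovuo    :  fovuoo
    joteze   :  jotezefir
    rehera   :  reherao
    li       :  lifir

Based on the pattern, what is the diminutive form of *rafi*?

Looking at the last vowel of each stem: -fir when the last vowel of the stem is a front vowel (*joteze*, *li*); -o when the last vowel of the stem is a back vowel (*tofnotu*, *fovuo*, *rehera*).
*rafi*: last vowel = /i/, a front vowel → -fir → *rafifir*.

rafifir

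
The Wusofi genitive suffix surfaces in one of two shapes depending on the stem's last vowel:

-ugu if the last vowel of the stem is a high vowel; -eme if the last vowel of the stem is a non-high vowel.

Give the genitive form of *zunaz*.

*zunaz* — last vowel /a/ (a non-high vowel) → -eme → *zunazeme*.

zunazeme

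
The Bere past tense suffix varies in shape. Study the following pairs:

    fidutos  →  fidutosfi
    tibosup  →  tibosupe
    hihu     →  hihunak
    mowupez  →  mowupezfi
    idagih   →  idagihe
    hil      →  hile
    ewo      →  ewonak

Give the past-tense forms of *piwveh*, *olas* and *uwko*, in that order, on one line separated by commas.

Looking at the final sound of each stem: -fi when the stem ends in a sibilant (*fidutos*, *mowupez*); -e when the stem ends in a non-sibilant consonant (*tibosup*, *idagih*, *hil*); -nak when the stem ends in a vowel (*hihu*, *ewo*).
Since the final sound of *piwveh* is /h/ (a non-sibilant consonant), it takes -e, giving *piwvehe*.
*olas*: final sound = /s/, a sibilant → -fi → *olasfi*.
The final sound of *uwko* is /o/, which is a vowel, so the suffix is -nak, giving *uwkonak*.

piwvehe, olasfi, uwkonak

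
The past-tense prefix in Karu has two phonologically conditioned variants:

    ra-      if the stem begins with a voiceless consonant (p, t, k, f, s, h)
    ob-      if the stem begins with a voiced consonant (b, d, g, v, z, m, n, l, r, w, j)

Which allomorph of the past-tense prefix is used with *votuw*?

ob-

*votuw* — first consonant /v/ (voiced) → ob-.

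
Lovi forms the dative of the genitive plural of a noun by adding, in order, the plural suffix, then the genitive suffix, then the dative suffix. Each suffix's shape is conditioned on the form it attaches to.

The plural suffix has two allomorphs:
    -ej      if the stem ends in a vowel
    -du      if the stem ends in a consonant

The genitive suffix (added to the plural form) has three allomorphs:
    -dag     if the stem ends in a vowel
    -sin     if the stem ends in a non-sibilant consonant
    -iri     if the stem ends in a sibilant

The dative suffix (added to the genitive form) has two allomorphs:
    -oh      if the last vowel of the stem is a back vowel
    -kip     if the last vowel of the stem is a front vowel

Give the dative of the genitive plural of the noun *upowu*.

The final sound of *upowu* is /u/, which is a vowel, so the plural suffix is -ej, giving *upowuej*.
The plural form *upowuej* — final sound /j/ (a non-sibilant consonant) → -sin → *upowuejsin*.
Since the last vowel of the genitive form *upowuejsin* is /i/ (a front vowel), it takes -kip, giving *upowuejsinkip*.

upowuejsinkip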